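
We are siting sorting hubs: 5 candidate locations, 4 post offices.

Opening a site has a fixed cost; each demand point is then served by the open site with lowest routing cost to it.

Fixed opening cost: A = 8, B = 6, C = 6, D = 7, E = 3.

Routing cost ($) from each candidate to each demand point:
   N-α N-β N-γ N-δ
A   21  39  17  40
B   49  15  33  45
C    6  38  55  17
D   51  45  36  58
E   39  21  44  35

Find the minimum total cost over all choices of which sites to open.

75

Open {A, B, C}: assign each demand point to its cheapest open site.
  N-α→C 6, N-β→B 15, N-γ→A 17, N-δ→C 17
  routing cost 55, fixed 20 → total 75.
Compare {A, C, E}: routing cost 61 + fixed 17 = 78.
Compare {A, B, C, E}: routing cost 55 + fixed 23 = 78.
Compare {A, B, C, D}: routing cost 55 + fixed 27 = 82.
All other subsets cost ≥ 78. Minimum total cost: 75.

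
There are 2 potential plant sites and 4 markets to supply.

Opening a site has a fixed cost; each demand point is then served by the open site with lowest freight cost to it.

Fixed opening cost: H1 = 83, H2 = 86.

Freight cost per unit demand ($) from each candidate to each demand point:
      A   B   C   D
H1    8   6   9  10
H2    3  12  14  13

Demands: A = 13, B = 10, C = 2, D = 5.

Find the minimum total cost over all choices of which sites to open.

315

Open {H1}: assign each demand point to its cheapest open site.
  A→H1 13×8=104, B→H1 10×6=60, C→H1 2×9=18, D→H1 5×10=50
  freight cost 232, fixed 83 → total 315.
Compare {H1, H2}: freight cost 167 + fixed 169 = 336.
Compare {H2}: freight cost 252 + fixed 86 = 338.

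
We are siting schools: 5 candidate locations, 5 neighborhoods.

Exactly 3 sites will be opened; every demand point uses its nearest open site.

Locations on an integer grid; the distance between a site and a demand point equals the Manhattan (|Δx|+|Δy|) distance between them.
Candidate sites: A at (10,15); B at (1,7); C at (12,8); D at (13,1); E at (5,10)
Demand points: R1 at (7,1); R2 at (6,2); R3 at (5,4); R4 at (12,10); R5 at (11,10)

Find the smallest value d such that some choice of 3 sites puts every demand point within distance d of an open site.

8

Open {A, B, D}.
  Farthest demand point is R2 at distance 8 (to D); all others are ≤ 8.
With {A, D, E} the worst case is 8.
With {B, C, D} the worst case is 8.
No size-3 selection achieves below 8.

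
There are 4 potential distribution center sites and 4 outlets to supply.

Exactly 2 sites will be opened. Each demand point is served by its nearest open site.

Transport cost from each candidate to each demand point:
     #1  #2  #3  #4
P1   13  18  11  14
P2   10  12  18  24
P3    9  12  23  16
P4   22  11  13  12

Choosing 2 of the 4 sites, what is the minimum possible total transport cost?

45

Open {P3, P4}.
  #1→P3 9, #2→P4 11, #3→P4 13, #4→P4 12  ⇒ total 45.
Compare {P1, P3}: total 46.
Compare {P2, P4}: total 46.
No size-2 selection does better; minimum is 45.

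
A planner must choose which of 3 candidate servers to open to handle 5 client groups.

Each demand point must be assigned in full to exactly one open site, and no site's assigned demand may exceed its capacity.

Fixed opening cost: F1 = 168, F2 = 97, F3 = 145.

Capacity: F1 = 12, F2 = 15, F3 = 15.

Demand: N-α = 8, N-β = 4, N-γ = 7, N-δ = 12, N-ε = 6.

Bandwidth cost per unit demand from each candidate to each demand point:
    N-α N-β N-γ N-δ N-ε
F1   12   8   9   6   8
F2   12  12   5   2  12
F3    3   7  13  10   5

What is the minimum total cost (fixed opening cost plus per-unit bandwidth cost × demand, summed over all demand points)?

583

Open {F1, F2, F3}; cheapest assignment that respects the capacities:
  F1 (cap 12, load 11): N-β, N-γ — cost 4×8 + 7×9 = 95
  F2 (cap 15, load 12): N-δ — cost 12×2 = 24
  F3 (cap 15, load 14): N-α, N-ε — cost 8×3 + 6×5 = 54
  Shipping 173, fixed 410 → total 583.
  Any other capacity-feasible assignment to {F1, F2, F3} ships for at least 173.
Total demand is 37 and no other set of sites has combined capacity ≥ 37, so {F1, F2, F3} is the only feasible choice of open sites. Minimum: 583.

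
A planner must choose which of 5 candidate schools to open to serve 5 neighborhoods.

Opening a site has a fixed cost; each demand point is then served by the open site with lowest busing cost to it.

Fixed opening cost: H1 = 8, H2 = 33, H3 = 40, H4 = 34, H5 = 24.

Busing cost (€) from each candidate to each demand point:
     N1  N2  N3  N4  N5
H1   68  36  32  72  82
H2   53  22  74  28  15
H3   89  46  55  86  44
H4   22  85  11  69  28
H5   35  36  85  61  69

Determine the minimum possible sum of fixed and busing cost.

Open {H2, H4}: assign each demand point to its cheapest open site.
  N1→H4 22, N2→H2 22, N3→H4 11, N4→H2 28, N5→H2 15
  busing cost 98, fixed 67 → total 165.
Compare {H1, H2, H4}: busing cost 98 + fixed 75 = 173.
Compare {H2, H4, H5}: busing cost 98 + fixed 91 = 189.
Compare {H1, H2}: busing cost 150 + fixed 41 = 191.
All other subsets cost ≥ 173. Minimum total cost: 165.

165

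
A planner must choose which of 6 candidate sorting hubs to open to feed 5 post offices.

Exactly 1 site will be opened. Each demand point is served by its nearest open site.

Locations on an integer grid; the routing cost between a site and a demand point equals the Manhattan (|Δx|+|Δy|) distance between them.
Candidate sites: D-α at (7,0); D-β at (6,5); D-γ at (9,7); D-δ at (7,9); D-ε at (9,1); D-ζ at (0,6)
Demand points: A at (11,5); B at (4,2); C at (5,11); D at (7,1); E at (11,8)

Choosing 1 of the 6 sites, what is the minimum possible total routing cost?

30

Open {D-β}.
  A→D-β 5, B→D-β 5, C→D-β 7, D→D-β 5, E→D-β 8  ⇒ total 30.
Compare {D-γ}: total 33.
Compare {D-δ}: total 35.
No size-1 selection does better; minimum is 30.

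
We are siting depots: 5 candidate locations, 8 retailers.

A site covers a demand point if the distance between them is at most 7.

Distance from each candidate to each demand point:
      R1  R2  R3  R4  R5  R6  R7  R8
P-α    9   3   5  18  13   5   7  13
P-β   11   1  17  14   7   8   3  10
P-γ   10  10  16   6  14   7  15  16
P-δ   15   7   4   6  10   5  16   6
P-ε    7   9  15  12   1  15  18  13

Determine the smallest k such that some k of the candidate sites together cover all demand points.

3

Coverage sets (demand points within 7 of each site):
  P-α: {R2, R3, R6, R7}
  P-β: {R2, R5, R7}
  P-γ: {R4, R6}
  P-δ: {R2, R3, R4, R6, R8}
  P-ε: {R1, R5}
No 2 sites suffice: every size-2 union leaves at least one demand point uncovered.
But {P-α, P-δ, P-ε} covers everything, so the minimum is 3.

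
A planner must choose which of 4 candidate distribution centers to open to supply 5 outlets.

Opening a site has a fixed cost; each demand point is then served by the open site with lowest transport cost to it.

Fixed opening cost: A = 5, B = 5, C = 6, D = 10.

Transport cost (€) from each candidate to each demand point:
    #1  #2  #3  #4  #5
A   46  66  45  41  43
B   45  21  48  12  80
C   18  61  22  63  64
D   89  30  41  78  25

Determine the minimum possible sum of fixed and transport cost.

119

Open {B, C, D}: assign each demand point to its cheapest open site.
  #1→C 18, #2→B 21, #3→C 22, #4→B 12, #5→D 25
  transport cost 98, fixed 21 → total 119.
Compare {A, B, C, D}: transport cost 98 + fixed 26 = 124.
Compare {A, B, C}: transport cost 116 + fixed 16 = 132.
Compare {B, C}: transport cost 137 + fixed 11 = 148.
All other subsets cost ≥ 124. Minimum total cost: 119.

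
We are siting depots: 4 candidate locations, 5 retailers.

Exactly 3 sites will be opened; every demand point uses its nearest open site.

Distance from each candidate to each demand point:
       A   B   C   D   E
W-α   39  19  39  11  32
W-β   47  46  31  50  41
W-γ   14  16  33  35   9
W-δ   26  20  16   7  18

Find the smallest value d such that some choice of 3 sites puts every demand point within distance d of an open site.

Open {W-α, W-γ, W-δ}.
  Farthest demand point is B at distance 16 (to W-γ); all others are ≤ 16.
With {W-β, W-γ, W-δ} the worst case is 16.
With {W-α, W-β, W-δ} the worst case is 26.
No size-3 selection achieves below 16.

16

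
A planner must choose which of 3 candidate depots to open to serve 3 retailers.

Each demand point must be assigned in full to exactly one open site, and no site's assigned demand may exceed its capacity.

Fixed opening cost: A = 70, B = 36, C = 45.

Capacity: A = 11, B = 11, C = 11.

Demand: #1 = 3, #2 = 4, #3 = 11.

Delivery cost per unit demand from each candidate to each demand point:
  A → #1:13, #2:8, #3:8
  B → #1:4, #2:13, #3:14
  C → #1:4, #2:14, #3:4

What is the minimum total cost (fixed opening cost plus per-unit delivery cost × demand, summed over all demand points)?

Open {B, C}; cheapest assignment that respects the capacities:
  B (cap 11, load 7): #1, #2 — cost 3×4 + 4×13 = 64
  C (cap 11, load 11): #3 — cost 11×4 = 44
  Shipping 108, fixed 81 → total 189.
  Any other capacity-feasible assignment to {B, C} ships for at least 108.
Compare {A, C}: its best feasible assignment gives total 230.
Compare {A, B, C}: its best feasible assignment gives total 239.
Every other set of open sites that can feasibly serve all demand totals ≥ 230 even under its best assignment. Minimum: 189.

189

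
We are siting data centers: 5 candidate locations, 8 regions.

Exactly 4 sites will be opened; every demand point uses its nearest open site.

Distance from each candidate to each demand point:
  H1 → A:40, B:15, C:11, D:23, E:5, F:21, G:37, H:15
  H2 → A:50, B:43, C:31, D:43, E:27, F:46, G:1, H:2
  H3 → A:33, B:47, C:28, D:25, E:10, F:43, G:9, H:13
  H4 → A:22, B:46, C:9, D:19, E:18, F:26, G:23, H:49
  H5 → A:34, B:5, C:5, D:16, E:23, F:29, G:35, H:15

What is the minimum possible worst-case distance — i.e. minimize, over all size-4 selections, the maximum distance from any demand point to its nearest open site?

Open {H1, H2, H3, H4}.
  Farthest demand point is A at distance 22 (to H4); all others are ≤ 22.
With {H1, H2, H4, H5} the worst case is 22.
With {H1, H3, H4, H5} the worst case is 22.
No size-4 selection achieves below 22.

22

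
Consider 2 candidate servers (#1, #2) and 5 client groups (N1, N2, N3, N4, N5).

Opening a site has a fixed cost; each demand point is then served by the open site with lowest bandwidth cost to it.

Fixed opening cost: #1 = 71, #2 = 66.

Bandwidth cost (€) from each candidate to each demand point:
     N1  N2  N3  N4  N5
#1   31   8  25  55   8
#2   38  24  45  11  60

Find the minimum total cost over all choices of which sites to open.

Open {#1}: assign each demand point to its cheapest open site.
  N1→#1 31, N2→#1 8, N3→#1 25, N4→#1 55, N5→#1 8
  bandwidth cost 127, fixed 71 → total 198.
Compare {#1, #2}: bandwidth cost 83 + fixed 137 = 220.
Compare {#2}: bandwidth cost 178 + fixed 66 = 244.

198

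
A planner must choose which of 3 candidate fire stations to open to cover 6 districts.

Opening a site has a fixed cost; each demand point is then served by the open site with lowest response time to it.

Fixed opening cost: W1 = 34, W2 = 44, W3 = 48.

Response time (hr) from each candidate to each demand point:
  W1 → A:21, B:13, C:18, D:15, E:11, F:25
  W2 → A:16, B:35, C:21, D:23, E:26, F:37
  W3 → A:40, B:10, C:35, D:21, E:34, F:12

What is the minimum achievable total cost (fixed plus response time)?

137

Open {W1}: assign each demand point to its cheapest open site.
  A→W1 21, B→W1 13, C→W1 18, D→W1 15, E→W1 11, F→W1 25
  response time 103, fixed 34 → total 137.
Compare {W1, W3}: response time 87 + fixed 82 = 169.
Compare {W1, W2}: response time 98 + fixed 78 = 176.
Compare {W2, W3}: response time 106 + fixed 92 = 198.
All other subsets cost ≥ 169. Minimum total cost: 137.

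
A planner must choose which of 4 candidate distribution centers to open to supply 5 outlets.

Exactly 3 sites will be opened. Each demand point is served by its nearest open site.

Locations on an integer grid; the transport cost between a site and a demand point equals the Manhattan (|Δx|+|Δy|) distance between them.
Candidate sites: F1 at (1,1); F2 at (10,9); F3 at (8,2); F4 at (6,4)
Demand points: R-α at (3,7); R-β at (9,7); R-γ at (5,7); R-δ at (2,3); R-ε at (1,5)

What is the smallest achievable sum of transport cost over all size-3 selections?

Open {F1, F2, F4}.
  R-α→F4 6, R-β→F2 3, R-γ→F4 4, R-δ→F1 3, R-ε→F1 4  ⇒ total 20.
Compare {F1, F3, F4}: total 23.
Compare {F2, F3, F4}: total 24.
No size-3 selection does better; minimum is 20.

20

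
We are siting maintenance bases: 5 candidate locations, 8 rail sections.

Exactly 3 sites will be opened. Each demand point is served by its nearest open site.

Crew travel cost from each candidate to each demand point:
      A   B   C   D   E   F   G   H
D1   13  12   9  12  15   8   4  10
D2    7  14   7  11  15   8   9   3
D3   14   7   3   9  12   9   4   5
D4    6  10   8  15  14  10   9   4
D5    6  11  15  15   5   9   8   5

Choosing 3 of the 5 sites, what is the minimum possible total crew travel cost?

Open {D2, D3, D5}.
  A→D5 6, B→D3 7, C→D3 3, D→D3 9, E→D5 5, F→D2 8, G→D3 4, H→D2 3  ⇒ total 45.
Compare {D1, D3, D5}: total 47.
Compare {D3, D4, D5}: total 47.
No size-3 selection does better; minimum is 45.

45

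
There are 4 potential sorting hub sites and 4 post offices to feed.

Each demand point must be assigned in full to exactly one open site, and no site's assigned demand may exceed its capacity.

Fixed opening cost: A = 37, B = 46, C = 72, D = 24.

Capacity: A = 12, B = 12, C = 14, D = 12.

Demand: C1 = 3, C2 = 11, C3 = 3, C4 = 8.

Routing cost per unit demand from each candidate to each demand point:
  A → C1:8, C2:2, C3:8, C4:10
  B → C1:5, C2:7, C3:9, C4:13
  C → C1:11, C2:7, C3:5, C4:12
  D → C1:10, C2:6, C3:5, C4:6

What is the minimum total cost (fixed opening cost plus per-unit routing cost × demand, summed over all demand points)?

Open {A, B, D}; cheapest assignment that respects the capacities:
  A (cap 12, load 11): C2 — cost 11×2 = 22
  B (cap 12, load 3): C1 — cost 3×5 = 15
  D (cap 12, load 11): C3, C4 — cost 3×5 + 8×6 = 63
  Shipping 100, fixed 107 → total 207.
  Any other capacity-feasible assignment to {A, B, D} ships for at least 100.
Compare {A, C, D}: its best feasible assignment gives total 248.
Compare {C, D}: its best feasible assignment gives total 266.
Every other set of open sites that can feasibly serve all demand totals ≥ 248 even under its best assignment. Minimum: 207.

207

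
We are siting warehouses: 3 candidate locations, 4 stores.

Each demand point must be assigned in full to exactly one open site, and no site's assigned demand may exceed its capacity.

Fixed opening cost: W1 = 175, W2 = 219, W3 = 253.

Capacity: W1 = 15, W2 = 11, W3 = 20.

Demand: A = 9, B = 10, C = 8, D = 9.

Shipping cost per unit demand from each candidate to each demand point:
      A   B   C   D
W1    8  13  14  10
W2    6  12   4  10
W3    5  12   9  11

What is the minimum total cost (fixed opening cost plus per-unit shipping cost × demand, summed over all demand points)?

934

Open {W1, W2, W3}; cheapest assignment that respects the capacities:
  W1 (cap 15, load 9): D — cost 9×10 = 90
  W2 (cap 11, load 8): C — cost 8×4 = 32
  W3 (cap 20, load 19): A, B — cost 9×5 + 10×12 = 165
  Shipping 287, fixed 647 → total 934.
  Any other capacity-feasible assignment to {W1, W2, W3} ships for at least 287.
Total demand is 36 and no other set of sites has combined capacity ≥ 36, so {W1, W2, W3} is the only feasible choice of open sites. Minimum: 934.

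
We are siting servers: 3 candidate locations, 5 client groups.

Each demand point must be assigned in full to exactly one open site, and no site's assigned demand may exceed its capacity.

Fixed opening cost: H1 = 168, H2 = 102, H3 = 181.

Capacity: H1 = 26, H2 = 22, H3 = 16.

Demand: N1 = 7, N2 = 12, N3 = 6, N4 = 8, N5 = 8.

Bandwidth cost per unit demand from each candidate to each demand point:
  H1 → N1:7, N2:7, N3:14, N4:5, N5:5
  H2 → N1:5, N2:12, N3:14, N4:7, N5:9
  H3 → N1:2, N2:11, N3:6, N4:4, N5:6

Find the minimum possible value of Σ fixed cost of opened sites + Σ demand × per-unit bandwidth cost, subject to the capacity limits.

Open {H1, H2}; cheapest assignment that respects the capacities:
  H1 (cap 26, load 26): N2, N3, N5 — cost 12×7 + 6×14 + 8×5 = 208
  H2 (cap 22, load 15): N1, N4 — cost 7×5 + 8×7 = 91
  Shipping 299, fixed 270 → total 569.
  Any other capacity-feasible assignment to {H1, H2} ships for at least 299.
Compare {H1, H3}: its best feasible assignment gives total 603.
Compare {H1, H2, H3}: its best feasible assignment gives total 678.
Every other set of open sites that can feasibly serve all demand totals ≥ 603 even under its best assignment. Minimum: 569.

569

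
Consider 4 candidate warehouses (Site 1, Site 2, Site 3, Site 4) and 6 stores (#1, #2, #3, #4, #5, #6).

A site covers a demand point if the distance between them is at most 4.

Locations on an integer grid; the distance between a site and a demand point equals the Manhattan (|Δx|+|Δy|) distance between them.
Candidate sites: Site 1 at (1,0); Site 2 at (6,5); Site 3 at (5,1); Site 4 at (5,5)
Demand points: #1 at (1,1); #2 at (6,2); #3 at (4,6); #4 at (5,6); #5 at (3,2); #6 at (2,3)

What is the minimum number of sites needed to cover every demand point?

Coverage sets (demand points within 4 of each site):
  Site 1: {#1, #5, #6}
  Site 2: {#2, #3, #4}
  Site 3: {#1, #2, #5}
  Site 4: {#2, #3, #4}
No single site covers all 6 demand points.
But {Site 1, Site 2} covers everything, so the minimum is 2.

2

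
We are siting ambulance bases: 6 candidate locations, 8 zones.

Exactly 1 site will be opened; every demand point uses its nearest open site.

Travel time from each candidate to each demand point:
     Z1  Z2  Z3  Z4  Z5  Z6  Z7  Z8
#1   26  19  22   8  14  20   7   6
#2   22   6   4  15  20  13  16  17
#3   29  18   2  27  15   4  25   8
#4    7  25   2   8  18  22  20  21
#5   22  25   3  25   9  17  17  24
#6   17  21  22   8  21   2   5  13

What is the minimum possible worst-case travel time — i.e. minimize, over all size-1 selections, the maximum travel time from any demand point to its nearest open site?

22

Open {#2}.
  Farthest demand point is Z1 at travel time 22 (to #2); all others are ≤ 22.
With {#6} the worst case is 22.
With {#4} the worst case is 25.
No size-1 selection achieves below 22.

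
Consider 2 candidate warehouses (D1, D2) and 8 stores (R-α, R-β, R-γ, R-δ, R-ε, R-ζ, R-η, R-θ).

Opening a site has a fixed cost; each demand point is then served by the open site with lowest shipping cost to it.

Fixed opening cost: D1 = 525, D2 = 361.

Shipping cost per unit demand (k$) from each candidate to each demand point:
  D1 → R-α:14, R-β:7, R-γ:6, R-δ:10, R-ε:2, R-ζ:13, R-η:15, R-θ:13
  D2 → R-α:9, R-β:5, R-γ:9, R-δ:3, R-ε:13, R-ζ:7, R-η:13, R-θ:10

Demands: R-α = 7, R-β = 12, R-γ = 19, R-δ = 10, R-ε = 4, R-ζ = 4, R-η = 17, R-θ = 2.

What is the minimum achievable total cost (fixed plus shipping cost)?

Open {D2}: assign each demand point to its cheapest open site.
  R-α→D2 7×9=63, R-β→D2 12×5=60, R-γ→D2 19×9=171, R-δ→D2 10×3=30, R-ε→D2 4×13=52, R-ζ→D2 4×7=28, R-η→D2 17×13=221, R-θ→D2 2×10=20
  shipping cost 645, fixed 361 → total 1006.
Compare {D1}: shipping cost 737 + fixed 525 = 1262.
Compare {D1, D2}: shipping cost 544 + fixed 886 = 1430.

1006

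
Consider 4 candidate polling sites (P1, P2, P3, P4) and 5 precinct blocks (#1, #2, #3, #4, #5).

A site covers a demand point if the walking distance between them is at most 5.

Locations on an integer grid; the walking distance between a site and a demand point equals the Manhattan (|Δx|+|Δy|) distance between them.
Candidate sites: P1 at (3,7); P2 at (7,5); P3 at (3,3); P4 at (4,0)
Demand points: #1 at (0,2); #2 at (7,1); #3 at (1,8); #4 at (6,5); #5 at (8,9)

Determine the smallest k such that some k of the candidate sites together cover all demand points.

3

Coverage sets (demand points within 5 of each site):
  P1: {#3, #4}
  P2: {#2, #4, #5}
  P3: {#1, #4}
  P4: {#2}
No 2 sites suffice: every size-2 union leaves at least one demand point uncovered.
But {P1, P2, P3} covers everything, so the minimum is 3.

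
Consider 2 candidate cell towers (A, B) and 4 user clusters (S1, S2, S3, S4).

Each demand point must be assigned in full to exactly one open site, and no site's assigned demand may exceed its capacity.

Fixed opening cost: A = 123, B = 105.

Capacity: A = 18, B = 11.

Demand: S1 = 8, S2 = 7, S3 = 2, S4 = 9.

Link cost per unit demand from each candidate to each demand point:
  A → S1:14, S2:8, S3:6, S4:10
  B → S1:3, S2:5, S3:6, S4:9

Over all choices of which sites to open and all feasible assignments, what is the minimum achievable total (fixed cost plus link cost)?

410

Open {A, B}; cheapest assignment that respects the capacities:
  A (cap 18, load 18): S2, S3, S4 — cost 7×8 + 2×6 + 9×10 = 158
  B (cap 11, load 8): S1 — cost 8×3 = 24
  Shipping 182, fixed 228 → total 410.
  Any other capacity-feasible assignment to {A, B} ships for at least 182.
Total demand is 26 and no other set of sites has combined capacity ≥ 26, so {A, B} is the only feasible choice of open sites. Minimum: 410.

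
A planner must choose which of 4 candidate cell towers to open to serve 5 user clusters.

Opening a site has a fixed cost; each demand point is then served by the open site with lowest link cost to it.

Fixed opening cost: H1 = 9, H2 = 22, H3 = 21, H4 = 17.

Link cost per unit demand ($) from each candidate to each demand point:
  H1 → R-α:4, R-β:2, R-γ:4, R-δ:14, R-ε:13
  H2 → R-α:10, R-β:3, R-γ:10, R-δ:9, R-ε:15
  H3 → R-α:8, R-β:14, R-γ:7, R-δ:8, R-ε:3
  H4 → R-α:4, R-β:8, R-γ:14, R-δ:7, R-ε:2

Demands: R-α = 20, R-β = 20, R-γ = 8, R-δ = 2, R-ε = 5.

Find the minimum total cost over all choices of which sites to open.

202

Open {H1, H4}: assign each demand point to its cheapest open site.
  R-α→H1 20×4=80, R-β→H1 20×2=40, R-γ→H1 8×4=32, R-δ→H4 2×7=14, R-ε→H4 5×2=10
  link cost 176, fixed 26 → total 202.
Compare {H1, H3}: link cost 183 + fixed 30 = 213.
Compare {H1, H3, H4}: link cost 176 + fixed 47 = 223.
Compare {H1, H2, H4}: link cost 176 + fixed 48 = 224.
All other subsets cost ≥ 213. Minimum total cost: 202.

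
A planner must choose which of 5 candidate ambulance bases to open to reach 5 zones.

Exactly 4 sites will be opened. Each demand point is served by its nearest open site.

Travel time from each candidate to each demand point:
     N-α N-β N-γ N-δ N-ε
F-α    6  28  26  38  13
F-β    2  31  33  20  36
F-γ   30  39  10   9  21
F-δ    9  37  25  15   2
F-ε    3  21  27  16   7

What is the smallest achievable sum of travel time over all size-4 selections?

44

Open {F-β, F-γ, F-δ, F-ε}.
  N-α→F-β 2, N-β→F-ε 21, N-γ→F-γ 10, N-δ→F-γ 9, N-ε→F-δ 2  ⇒ total 44.
Compare {F-α, F-γ, F-δ, F-ε}: total 45.
Compare {F-α, F-β, F-γ, F-ε}: total 49.
No size-4 selection does better; minimum is 44.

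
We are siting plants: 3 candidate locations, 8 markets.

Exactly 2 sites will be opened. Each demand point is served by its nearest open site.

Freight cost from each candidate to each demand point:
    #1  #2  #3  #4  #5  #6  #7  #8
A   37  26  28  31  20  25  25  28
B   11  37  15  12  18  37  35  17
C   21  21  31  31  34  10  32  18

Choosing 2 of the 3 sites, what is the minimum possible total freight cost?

136

Open {B, C}.
  #1→B 11, #2→C 21, #3→B 15, #4→B 12, #5→B 18, #6→C 10, #7→C 32, #8→B 17  ⇒ total 136.
Compare {A, B}: total 149.
Compare {A, C}: total 174.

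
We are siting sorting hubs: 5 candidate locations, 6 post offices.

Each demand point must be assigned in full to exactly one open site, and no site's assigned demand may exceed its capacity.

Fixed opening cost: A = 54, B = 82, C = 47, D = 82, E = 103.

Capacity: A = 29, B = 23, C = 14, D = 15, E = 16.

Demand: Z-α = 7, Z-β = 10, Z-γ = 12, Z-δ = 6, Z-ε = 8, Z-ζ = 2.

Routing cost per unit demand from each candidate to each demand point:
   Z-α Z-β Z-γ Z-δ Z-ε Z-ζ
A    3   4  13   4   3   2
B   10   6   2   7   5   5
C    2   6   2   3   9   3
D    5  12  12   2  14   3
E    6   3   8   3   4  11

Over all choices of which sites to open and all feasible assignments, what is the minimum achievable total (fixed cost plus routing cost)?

Open {A, B}; cheapest assignment that respects the capacities:
  A (cap 29, load 25): Z-α, Z-β, Z-δ, Z-ζ — cost 7×3 + 10×4 + 6×4 + 2×2 = 89
  B (cap 23, load 20): Z-γ, Z-ε — cost 12×2 + 8×5 = 64
  Shipping 153, fixed 136 → total 289.
  Any other capacity-feasible assignment to {A, B} ships for at least 153.
Compare {A, B, C}: its best feasible assignment gives total 307.
Compare {A, C, D}: its best feasible assignment gives total 308.
Every other set of open sites that can feasibly serve all demand totals ≥ 307 even under its best assignment. Minimum: 289.

289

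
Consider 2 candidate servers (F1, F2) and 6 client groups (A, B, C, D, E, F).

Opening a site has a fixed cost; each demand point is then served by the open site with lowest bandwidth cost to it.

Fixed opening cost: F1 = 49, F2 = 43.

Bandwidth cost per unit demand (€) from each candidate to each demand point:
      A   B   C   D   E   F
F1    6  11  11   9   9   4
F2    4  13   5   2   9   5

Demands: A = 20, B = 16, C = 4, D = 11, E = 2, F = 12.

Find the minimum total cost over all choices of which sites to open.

Open {F2}: assign each demand point to its cheapest open site.
  A→F2 20×4=80, B→F2 16×13=208, C→F2 4×5=20, D→F2 11×2=22, E→F2 2×9=18, F→F2 12×5=60
  bandwidth cost 408, fixed 43 → total 451.
Compare {F1, F2}: bandwidth cost 364 + fixed 92 = 456.
Compare {F1}: bandwidth cost 505 + fixed 49 = 554.

451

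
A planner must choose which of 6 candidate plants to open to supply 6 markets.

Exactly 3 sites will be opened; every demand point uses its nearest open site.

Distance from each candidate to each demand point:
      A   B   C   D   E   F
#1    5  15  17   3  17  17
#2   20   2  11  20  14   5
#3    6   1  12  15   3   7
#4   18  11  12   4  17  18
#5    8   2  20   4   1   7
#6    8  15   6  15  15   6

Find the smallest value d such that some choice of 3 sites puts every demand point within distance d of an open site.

Open {#1, #3, #6}.
  Farthest demand point is C at distance 6 (to #6); all others are ≤ 6.
With {#1, #5, #6} the worst case is 6.
With {#3, #4, #6} the worst case is 6.
No size-3 selection achieves below 6.

6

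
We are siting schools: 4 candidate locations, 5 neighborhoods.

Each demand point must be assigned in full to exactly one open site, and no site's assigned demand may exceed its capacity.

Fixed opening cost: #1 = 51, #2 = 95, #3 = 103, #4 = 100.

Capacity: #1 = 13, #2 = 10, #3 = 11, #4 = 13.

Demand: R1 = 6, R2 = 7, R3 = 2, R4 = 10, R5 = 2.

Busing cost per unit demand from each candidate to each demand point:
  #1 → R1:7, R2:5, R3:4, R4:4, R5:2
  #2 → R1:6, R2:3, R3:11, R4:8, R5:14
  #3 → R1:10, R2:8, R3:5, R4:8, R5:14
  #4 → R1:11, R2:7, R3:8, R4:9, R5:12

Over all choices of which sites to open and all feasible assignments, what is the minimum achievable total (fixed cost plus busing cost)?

384

Open {#1, #2, #3}; cheapest assignment that respects the capacities:
  #1 (cap 13, load 12): R4, R5 — cost 10×4 + 2×2 = 44
  #2 (cap 10, load 7): R2 — cost 7×3 = 21
  #3 (cap 11, load 8): R1, R3 — cost 6×10 + 2×5 = 70
  Shipping 135, fixed 249 → total 384.
  Any other capacity-feasible assignment to {#1, #2, #3} ships for at least 135.
Compare {#1, #2, #4}: its best feasible assignment gives total 391.
Compare {#1, #3, #4}: its best feasible assignment gives total 417.
Every other set of open sites that can feasibly serve all demand totals ≥ 391 even under its best assignment. Minimum: 384.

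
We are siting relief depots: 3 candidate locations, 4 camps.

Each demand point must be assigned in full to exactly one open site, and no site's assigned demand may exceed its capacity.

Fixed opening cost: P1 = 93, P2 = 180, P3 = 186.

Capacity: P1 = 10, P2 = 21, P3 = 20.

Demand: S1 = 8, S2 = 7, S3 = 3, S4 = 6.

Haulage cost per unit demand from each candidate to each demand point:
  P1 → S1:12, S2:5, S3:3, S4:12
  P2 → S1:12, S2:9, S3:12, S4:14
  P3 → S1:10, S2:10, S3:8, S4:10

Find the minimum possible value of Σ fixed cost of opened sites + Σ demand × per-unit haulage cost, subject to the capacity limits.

463

Open {P1, P3}; cheapest assignment that respects the capacities:
  P1 (cap 10, load 10): S2, S3 — cost 7×5 + 3×3 = 44
  P3 (cap 20, load 14): S1, S4 — cost 8×10 + 6×10 = 140
  Shipping 184, fixed 279 → total 463.
  Any other capacity-feasible assignment to {P1, P3} ships for at least 184.
Compare {P1, P2}: its best feasible assignment gives total 497.
Compare {P2, P3}: its best feasible assignment gives total 593.
Every other set of open sites that can feasibly serve all demand totals ≥ 497 even under its best assignment. Minimum: 463.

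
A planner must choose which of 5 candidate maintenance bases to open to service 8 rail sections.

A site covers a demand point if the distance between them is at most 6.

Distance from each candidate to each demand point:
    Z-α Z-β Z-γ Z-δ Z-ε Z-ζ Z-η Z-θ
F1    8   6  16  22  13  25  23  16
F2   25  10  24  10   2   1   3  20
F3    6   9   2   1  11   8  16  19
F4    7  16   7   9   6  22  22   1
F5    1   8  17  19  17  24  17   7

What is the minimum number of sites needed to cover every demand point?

4

Coverage sets (demand points within 6 of each site):
  F1: {Z-β}
  F2: {Z-ε, Z-ζ, Z-η}
  F3: {Z-α, Z-γ, Z-δ}
  F4: {Z-ε, Z-θ}
  F5: {Z-α}
No 3 sites suffice: every size-3 union leaves at least one demand point uncovered.
But {F1, F2, F3, F4} covers everything, so the minimum is 4.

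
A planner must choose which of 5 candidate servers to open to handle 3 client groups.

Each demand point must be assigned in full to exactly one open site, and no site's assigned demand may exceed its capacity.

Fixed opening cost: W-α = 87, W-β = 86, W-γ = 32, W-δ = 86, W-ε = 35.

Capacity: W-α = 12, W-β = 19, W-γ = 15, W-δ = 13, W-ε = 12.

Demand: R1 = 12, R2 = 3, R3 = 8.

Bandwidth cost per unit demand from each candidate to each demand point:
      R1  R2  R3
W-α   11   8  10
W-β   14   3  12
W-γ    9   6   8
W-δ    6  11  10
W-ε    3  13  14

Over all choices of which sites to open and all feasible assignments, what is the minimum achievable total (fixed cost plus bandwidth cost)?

185

Open {W-γ, W-ε}; cheapest assignment that respects the capacities:
  W-γ (cap 15, load 11): R2, R3 — cost 3×6 + 8×8 = 82
  W-ε (cap 12, load 12): R1 — cost 12×3 = 36
  Shipping 118, fixed 67 → total 185.
  Any other capacity-feasible assignment to {W-γ, W-ε} ships for at least 118.
Compare {W-α, W-ε}: its best feasible assignment gives total 262.
Compare {W-β, W-ε}: its best feasible assignment gives total 262.
Every other set of open sites that can feasibly serve all demand totals ≥ 262 even under its best assignment. Minimum: 185.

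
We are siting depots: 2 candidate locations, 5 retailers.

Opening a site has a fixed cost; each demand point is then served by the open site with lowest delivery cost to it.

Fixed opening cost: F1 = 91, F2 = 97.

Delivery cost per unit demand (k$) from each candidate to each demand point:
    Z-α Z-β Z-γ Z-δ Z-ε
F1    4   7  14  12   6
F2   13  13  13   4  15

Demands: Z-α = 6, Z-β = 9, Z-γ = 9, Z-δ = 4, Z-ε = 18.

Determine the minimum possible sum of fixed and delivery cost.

460

Open {F1}: assign each demand point to its cheapest open site.
  Z-α→F1 6×4=24, Z-β→F1 9×7=63, Z-γ→F1 9×14=126, Z-δ→F1 4×12=48, Z-ε→F1 18×6=108
  delivery cost 369, fixed 91 → total 460.
Compare {F1, F2}: delivery cost 328 + fixed 188 = 516.
Compare {F2}: delivery cost 598 + fixed 97 = 695.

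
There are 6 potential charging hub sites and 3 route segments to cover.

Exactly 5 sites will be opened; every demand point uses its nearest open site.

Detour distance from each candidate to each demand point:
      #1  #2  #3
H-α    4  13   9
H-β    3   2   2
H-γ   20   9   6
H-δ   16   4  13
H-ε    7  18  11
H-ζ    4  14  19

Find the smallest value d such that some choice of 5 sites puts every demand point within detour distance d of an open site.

Open {H-α, H-β, H-γ, H-δ, H-ε}.
  Farthest demand point is #1 at detour distance 3 (to H-β); all others are ≤ 3.
With {H-α, H-β, H-γ, H-δ, H-ζ} the worst case is 3.
With {H-α, H-β, H-γ, H-ε, H-ζ} the worst case is 3.
No size-5 selection achieves below 3.

3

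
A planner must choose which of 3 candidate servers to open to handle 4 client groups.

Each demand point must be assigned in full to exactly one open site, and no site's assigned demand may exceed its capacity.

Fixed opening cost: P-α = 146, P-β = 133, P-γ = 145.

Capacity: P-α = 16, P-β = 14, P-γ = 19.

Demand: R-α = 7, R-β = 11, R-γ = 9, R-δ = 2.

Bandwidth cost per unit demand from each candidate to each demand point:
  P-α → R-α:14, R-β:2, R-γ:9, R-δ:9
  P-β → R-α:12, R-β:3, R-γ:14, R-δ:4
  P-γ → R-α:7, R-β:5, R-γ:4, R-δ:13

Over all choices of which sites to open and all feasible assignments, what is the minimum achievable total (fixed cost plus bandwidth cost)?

404

Open {P-β, P-γ}; cheapest assignment that respects the capacities:
  P-β (cap 14, load 13): R-β, R-δ — cost 11×3 + 2×4 = 41
  P-γ (cap 19, load 16): R-α, R-γ — cost 7×7 + 9×4 = 85
  Shipping 126, fixed 278 → total 404.
  Any other capacity-feasible assignment to {P-β, P-γ} ships for at least 126.
Compare {P-α, P-γ}: its best feasible assignment gives total 416.
Compare {P-α, P-β}: its best feasible assignment gives total 499.
Every other set of open sites that can feasibly serve all demand totals ≥ 416 even under its best assignment. Minimum: 404.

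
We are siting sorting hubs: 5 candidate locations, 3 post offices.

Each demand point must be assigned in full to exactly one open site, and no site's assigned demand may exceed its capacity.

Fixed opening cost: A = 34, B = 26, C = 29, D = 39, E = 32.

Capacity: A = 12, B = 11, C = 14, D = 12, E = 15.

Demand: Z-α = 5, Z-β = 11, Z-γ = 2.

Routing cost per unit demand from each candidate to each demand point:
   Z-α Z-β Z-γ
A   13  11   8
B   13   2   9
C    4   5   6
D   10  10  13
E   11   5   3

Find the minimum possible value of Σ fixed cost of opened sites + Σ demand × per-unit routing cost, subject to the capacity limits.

Open {B, C}; cheapest assignment that respects the capacities:
  B (cap 11, load 11): Z-β — cost 11×2 = 22
  C (cap 14, load 7): Z-α, Z-γ — cost 5×4 + 2×6 = 32
  Shipping 54, fixed 55 → total 109.
  Any other capacity-feasible assignment to {B, C} ships for at least 54.
Compare {B, C, E}: its best feasible assignment gives total 135.
Compare {B, E}: its best feasible assignment gives total 141.
Every other set of open sites that can feasibly serve all demand totals ≥ 135 even under its best assignment. Minimum: 109.

109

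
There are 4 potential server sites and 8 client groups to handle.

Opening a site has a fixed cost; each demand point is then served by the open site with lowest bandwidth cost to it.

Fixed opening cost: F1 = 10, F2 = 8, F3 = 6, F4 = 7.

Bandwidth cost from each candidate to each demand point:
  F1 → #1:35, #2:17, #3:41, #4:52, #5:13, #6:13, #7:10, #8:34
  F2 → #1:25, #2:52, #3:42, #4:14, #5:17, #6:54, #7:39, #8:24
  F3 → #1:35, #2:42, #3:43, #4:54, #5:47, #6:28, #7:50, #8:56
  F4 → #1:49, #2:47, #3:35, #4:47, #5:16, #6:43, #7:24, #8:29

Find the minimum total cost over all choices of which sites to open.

175

Open {F1, F2}: assign each demand point to its cheapest open site.
  #1→F2 25, #2→F1 17, #3→F1 41, #4→F2 14, #5→F1 13, #6→F1 13, #7→F1 10, #8→F2 24
  bandwidth cost 157, fixed 18 → total 175.
Compare {F1, F2, F4}: bandwidth cost 151 + fixed 25 = 176.
Compare {F1, F2, F3}: bandwidth cost 157 + fixed 24 = 181.
Compare {F1, F2, F3, F4}: bandwidth cost 151 + fixed 31 = 182.
All other subsets cost ≥ 176. Minimum total cost: 175.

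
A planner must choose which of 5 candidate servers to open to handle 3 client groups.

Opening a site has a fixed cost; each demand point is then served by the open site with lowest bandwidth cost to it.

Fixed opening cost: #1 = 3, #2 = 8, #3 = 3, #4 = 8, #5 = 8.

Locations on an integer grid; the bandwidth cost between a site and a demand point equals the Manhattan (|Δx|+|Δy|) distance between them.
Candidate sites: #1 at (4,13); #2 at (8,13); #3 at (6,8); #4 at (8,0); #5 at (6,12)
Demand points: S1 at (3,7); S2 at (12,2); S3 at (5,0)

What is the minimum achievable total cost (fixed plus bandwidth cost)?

Open {#3, #4}: assign each demand point to its cheapest open site.
  S1→#3 4, S2→#4 6, S3→#4 3
  bandwidth cost 13, fixed 11 → total 24.
Compare {#1, #4}: bandwidth cost 16 + fixed 11 = 27.
Compare {#1, #3, #4}: bandwidth cost 13 + fixed 14 = 27.
Compare {#3}: bandwidth cost 25 + fixed 3 = 28.
All other subsets cost ≥ 27. Minimum total cost: 24.

24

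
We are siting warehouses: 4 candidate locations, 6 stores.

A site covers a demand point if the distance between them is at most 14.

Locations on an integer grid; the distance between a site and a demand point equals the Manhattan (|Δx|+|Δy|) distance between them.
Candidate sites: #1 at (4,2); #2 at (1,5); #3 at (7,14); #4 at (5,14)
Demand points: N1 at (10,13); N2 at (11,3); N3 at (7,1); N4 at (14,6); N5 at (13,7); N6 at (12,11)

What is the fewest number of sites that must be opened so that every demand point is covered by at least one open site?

Coverage sets (demand points within 14 of each site):
  #1: {N2, N3, N4, N5}
  #2: {N2, N3, N4, N5}
  #3: {N1, N3, N5, N6}
  #4: {N1, N6}
No single site covers all 6 demand points.
But {#1, #3} covers everything, so the minimum is 2.

2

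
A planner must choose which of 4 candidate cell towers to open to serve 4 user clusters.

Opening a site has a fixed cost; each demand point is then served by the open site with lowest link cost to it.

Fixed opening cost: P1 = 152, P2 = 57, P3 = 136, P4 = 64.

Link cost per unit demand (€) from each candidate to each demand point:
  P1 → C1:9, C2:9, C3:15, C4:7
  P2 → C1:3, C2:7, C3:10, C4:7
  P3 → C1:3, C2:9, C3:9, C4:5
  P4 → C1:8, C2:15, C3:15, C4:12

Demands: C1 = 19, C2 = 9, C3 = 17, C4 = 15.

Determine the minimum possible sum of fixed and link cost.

Open {P2}: assign each demand point to its cheapest open site.
  C1→P2 19×3=57, C2→P2 9×7=63, C3→P2 17×10=170, C4→P2 15×7=105
  link cost 395, fixed 57 → total 452.
Compare {P3}: link cost 366 + fixed 136 = 502.
Compare {P2, P4}: link cost 395 + fixed 121 = 516.
Compare {P2, P3}: link cost 348 + fixed 193 = 541.
All other subsets cost ≥ 502. Minimum total cost: 452.

452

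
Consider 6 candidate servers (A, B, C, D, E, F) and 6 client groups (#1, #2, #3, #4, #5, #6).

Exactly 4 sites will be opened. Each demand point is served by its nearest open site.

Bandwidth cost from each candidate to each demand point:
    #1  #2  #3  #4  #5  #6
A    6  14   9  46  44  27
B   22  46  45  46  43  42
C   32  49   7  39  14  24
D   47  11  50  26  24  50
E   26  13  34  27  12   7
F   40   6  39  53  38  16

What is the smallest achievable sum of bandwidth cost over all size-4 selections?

Open {A, C, E, F}.
  #1→A 6, #2→F 6, #3→C 7, #4→E 27, #5→E 12, #6→E 7  ⇒ total 65.
Compare {A, D, E, F}: total 66.
Compare {A, B, E, F}: total 67.
No size-4 selection does better; minimum is 65.

65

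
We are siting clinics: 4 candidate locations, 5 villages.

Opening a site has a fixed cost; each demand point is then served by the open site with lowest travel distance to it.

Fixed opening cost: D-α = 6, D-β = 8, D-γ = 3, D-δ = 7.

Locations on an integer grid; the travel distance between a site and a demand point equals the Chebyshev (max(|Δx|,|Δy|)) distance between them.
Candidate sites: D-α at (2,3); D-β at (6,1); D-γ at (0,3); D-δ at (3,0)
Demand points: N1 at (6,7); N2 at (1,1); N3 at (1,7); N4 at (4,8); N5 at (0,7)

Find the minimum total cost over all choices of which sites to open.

24

Open {D-γ}: assign each demand point to its cheapest open site.
  N1→D-γ 6, N2→D-γ 2, N3→D-γ 4, N4→D-γ 5, N5→D-γ 4
  travel distance 21, fixed 3 → total 24.
Compare {D-α}: travel distance 19 + fixed 6 = 25.
Compare {D-α, D-γ}: travel distance 19 + fixed 9 = 28.
Compare {D-γ, D-δ}: travel distance 21 + fixed 10 = 31.
All other subsets cost ≥ 25. Minimum total cost: 24.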